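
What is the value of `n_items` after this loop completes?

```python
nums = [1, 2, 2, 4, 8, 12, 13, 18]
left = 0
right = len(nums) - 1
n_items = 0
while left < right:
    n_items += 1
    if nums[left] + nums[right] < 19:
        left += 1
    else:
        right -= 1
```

Steps to find pair summing to 19
`n_items` takes the values: 0 → 1 → 2 → 3 → 4 → 5 → 6 → 7

Answer: 7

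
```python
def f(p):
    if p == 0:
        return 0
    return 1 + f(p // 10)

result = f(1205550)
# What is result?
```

Count of digits of 1205550: 7

Answer: 7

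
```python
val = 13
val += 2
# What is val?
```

Trace:
`val = 13` → val = 13
`val += 2` → val = 15
So val = 15

Answer: 15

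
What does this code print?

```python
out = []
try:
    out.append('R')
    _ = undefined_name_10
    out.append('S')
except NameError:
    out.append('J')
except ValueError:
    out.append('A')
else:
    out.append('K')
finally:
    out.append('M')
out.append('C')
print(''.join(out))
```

Execution trace: 'R' (try body) → 'J' (except NameError) → 'M' (finally) → 'C' (after the try/except). Output: RJMC

Answer: RJMC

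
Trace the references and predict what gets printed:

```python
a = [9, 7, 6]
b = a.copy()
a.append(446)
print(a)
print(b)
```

Key concept: list.copy() creates independent copy.
Step by step:
`a = [9, 7, 6]` → a = [9, 7, 6]
`b = a.copy()` → b = [9, 7, 6]
`a.append(446)` → a = [9, 7, 6, 446]
`print(a)` → prints [9, 7, 6, 446]
`print(b)` → prints [9, 7, 6]

Answer:
[9, 7, 6, 446]
[9, 7, 6]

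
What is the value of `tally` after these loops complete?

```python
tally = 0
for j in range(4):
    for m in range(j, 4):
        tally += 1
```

Upper triangle: 4 + 3 + ... + 1
`tally` takes the values: 0 → 1 → 2 → 3 → 4 → 5 → 6 → 7 → 8 → 9 → 10

Answer: 10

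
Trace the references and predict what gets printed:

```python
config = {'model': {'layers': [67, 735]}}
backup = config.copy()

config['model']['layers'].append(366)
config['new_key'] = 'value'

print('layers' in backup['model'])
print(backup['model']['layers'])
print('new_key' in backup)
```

Key concept: shallow copy gotcha with nested dict.
Step by step:
`config = {'model': {'layers': [67, 735]}}` → config = {'model': {'layers': [67, 735]}}
`backup = config.copy()` → backup = {'model': {'layers': [67, 735]}}
`config['model']['layers'].append(366)` → config = {'model': {'layers': [67, 735, 366]}}; backup = {'model': {'layers': [67, 735, 366]}}
`config['new_key'] = 'value'` → config = {'model': {'layers': [67, 735, 366]}, 'new_key': 'value'}
`print('layers' in backup['model'])` → prints True
`print(backup['model']['layers'])` → prints [67, 735, 366]
`print('new_key' in backup)` → prints False

Answer:
True
[67, 735, 366]
False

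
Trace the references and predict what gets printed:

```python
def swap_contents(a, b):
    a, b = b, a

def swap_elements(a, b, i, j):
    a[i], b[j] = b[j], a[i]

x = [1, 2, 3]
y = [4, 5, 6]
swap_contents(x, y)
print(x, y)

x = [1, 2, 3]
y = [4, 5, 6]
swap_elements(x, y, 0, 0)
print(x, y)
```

Key concept: parameter rebinding vs mutation.
Step by step:
`x = [1, 2, 3]` → x = [1, 2, 3]
`y = [4, 5, 6]` → y = [4, 5, 6]
`swap_contents(x, y)` → no visible change to tracked variables
`print(x, y)` → prints [1, 2, 3] [4, 5, 6]
`x = [1, 2, 3]` → x = [1, 2, 3]
`y = [4, 5, 6]` → y = [4, 5, 6]
`swap_elements(x, y, 0, 0)` → x = [4, 2, 3]; y = [1, 5, 6]
`print(x, y)` → prints [4, 2, 3] [1, 5, 6]

Answer:
[1, 2, 3] [4, 5, 6]
[4, 2, 3] [1, 5, 6]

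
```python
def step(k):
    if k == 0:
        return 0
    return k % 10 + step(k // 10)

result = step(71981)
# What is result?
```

Sum of digits of 71981: 1 + 8 + 9 + 1 + 7 = 26

Answer: 26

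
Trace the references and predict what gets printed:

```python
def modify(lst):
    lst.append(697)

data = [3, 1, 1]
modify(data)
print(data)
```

Key concept: function modifies passed list.
Step by step:
`data = [3, 1, 1]` → data = [3, 1, 1]
`modify(data)` → data = [3, 1, 1, 697]
`print(data)` → prints [3, 1, 1, 697]

Answer: [3, 1, 1, 697]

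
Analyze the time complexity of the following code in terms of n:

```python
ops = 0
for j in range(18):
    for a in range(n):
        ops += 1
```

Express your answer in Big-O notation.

Each loop level contributes: 1 × n. Multiplying the contributions gives O(n).

Answer: O(n)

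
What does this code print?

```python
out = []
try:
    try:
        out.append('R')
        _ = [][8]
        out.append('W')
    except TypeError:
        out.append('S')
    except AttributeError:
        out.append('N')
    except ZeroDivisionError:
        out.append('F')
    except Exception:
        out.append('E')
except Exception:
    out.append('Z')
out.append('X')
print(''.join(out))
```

Execution trace: 'R' (inner try body) → 'E' (inner except Exception) → 'X' (after the try/except). Output: REX

Answer: REX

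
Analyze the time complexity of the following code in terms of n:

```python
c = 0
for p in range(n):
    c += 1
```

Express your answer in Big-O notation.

Each loop level contributes: n. Multiplying the contributions gives O(n).

Answer: O(n)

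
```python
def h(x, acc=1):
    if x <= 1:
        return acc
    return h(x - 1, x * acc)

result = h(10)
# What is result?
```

Accumulator trace (n, acc): (10, 1) -> (9, 10) -> (8, 90) -> (7, 720) -> (6, 5040) -> (5, 30240) -> (4, 151200) -> (3, 604800) -> (2, 1814400) -> (1, 3628800) -> return 3628800

Answer: 3628800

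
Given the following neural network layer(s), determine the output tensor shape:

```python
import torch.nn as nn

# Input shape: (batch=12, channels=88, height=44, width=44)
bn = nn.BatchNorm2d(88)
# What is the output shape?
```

Input: (12, 88, 44, 44) -> Output: (12, 88, 44, 44)

Answer: (12, 88, 44, 44)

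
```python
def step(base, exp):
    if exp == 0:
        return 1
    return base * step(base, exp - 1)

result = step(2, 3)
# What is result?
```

step(2, 3) = 2 * 2 * 2 = 8

Answer: 8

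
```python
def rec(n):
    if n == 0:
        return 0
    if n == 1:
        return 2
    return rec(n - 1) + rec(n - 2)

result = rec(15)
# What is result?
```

Build up from base cases: rec(0)=0, rec(1)=2, rec(2)=2, rec(3)=4, rec(4)=6, rec(5)=10, rec(6)=16, ..., rec(15)=1220

Answer: 1220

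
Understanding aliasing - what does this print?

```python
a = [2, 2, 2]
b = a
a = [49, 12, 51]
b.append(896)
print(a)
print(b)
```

Key concept: rebinding vs mutation: a is rebound to a new list, b still points at the original.
Step by step:
`a = [2, 2, 2]` → a = [2, 2, 2]
`b = a` → b = [2, 2, 2] (same object as a)
`a = [49, 12, 51]` → a = [49, 12, 51]
`b.append(896)` → b = [2, 2, 2, 896]
`print(a)` → prints [49, 12, 51]
`print(b)` → prints [2, 2, 2, 896]

Answer:
[49, 12, 51]
[2, 2, 2, 896]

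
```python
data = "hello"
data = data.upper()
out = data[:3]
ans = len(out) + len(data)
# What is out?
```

Trace:
`data = "hello"` → data = 'hello'
`data = data.upper()` → data = 'HELLO'
`out = data[:3]` → out = 'HEL'
`ans = len(out) + len(data)` → ans = 8
So out = 'HEL'

Answer: 'HEL'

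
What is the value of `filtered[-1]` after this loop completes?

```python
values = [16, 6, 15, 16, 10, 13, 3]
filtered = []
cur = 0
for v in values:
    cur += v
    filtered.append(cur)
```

Cumulative sum ends at 79
`filtered` takes the values: [] → [16] → [16, 22] → [16, 22, 37] → [16, 22, 37, 53] → [16, 22, 37, 53, 63] → [16, 22, 37, 53, 63, 76] → [16, 22, 37, 53, 63, 76, 79]
So `filtered[-1]` = 79

Answer: 79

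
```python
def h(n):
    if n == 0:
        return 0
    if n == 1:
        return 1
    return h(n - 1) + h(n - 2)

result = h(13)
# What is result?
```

Build up from base cases: h(0)=0, h(1)=1, h(2)=1, h(3)=2, h(4)=3, h(5)=5, h(6)=8, ..., h(13)=233

Answer: 233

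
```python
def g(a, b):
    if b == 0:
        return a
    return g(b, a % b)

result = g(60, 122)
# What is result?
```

g(60, 122) -> g(122, 60) -> g(60, 2) -> g(2, 0) -> 2

Answer: 2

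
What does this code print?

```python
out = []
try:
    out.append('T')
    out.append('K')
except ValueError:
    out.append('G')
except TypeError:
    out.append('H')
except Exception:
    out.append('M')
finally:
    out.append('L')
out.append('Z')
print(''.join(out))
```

Execution trace: 'T' (try body) → 'K' (try body, no exception) → 'L' (finally) → 'Z' (after the try/except). Output: TKLZ

Answer: TKLZ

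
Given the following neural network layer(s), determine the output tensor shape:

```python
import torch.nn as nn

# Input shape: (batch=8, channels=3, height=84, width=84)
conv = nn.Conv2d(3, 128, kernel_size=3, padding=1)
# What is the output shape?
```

Input: (8, 3, 84, 84) -> Output: (8, 128, 84, 84)

Answer: (8, 128, 84, 84)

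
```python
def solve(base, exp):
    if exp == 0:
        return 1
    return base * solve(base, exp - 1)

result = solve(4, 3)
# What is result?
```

solve(4, 3) = 4 * 4 * 4 = 64

Answer: 64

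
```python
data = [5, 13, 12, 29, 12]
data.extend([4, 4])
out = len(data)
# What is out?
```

Trace:
`data = [5, 13, 12, 29, 12]` → data = [5, 13, 12, 29, 12]
`data.extend([4, 4])` → data = [5, 13, 12, 29, 12, 4, 4]
`out = len(data)` → out = 7
So out = 7

Answer: 7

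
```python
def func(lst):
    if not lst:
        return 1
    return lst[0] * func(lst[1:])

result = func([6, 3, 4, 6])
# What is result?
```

Product over [6, 3, 4, 6] = 6 * 3 * 4 * 6 = 432

Answer: 432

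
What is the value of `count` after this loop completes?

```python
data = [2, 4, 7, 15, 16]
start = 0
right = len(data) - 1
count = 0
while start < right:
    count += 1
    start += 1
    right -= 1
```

Iterations until pointers meet (list length 5)
`count` takes the values: 0 → 1 → 2

Answer: 2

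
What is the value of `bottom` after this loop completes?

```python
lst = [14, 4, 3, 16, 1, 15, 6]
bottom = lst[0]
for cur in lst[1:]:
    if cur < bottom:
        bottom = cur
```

Minimum of [14, 4, 3, 16, 1, 15, 6]
`bottom` takes the values: 14 → 4 → 3 → 1

Answer: 1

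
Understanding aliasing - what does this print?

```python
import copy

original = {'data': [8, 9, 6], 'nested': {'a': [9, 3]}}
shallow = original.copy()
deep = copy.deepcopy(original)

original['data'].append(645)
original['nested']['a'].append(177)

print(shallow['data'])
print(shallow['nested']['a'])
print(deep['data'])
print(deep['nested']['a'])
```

Key concept: comparing shallow vs deep copy.
Step by step:
`original = {'data': [8, 9, 6], 'nested': {'a': [9, 3]}}` → original = {'data': [8, 9, 6], 'nested': {'a': [9, 3]}}
`shallow = original.copy()` → shallow = {'data': [8, 9, 6], 'nested': {'a': [9, 3]}}
`deep = copy.deepcopy(original)` → deep = {'data': [8, 9, 6], 'nested': {'a': [9, 3]}}
`original['data'].append(645)` → original = {'data': [8, 9, 6, 645], 'nested': {'a': [9, 3]}}; shallow = {'data': [8, 9, 6, 645], 'nested': {'a': [9, 3]}}
`original['nested']['a'].append(177)` → original = {'data': [8, 9, 6, 645], 'nested': {'a': [9, 3, 177]}}; shallow = {'data': [8, 9, 6, 645], 'nested': {'a': [9, 3, 177]}}
`print(shallow['data'])` → prints [8, 9, 6, 645]
`print(shallow['nested']['a'])` → prints [9, 3, 177]
`print(deep['data'])` → prints [8, 9, 6]
`print(deep['nested']['a'])` → prints [9, 3]

Answer:
[8, 9, 6, 645]
[9, 3, 177]
[8, 9, 6]
[9, 3]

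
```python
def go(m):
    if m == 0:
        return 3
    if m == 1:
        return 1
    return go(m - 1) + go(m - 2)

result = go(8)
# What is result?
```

Build up from base cases: go(0)=3, go(1)=1, go(2)=4, go(3)=5, go(4)=9, go(5)=14, go(6)=23, ..., go(8)=60

Answer: 60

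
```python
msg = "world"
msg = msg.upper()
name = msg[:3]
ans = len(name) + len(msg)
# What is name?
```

Trace:
`msg = "world"` → msg = 'world'
`msg = msg.upper()` → msg = 'WORLD'
`name = msg[:3]` → name = 'WOR'
`ans = len(name) + len(msg)` → ans = 8
So name = 'WOR'

Answer: 'WOR'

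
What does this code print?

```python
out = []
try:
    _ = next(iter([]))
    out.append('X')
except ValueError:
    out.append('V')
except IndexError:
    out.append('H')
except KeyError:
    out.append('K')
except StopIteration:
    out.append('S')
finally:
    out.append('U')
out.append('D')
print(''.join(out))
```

Execution trace: 'S' (except StopIteration) → 'U' (finally) → 'D' (after the try/except). Output: SUD

Answer: SUD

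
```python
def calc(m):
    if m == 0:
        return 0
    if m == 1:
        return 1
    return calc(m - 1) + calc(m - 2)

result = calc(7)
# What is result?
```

Build up from base cases: calc(0)=0, calc(1)=1, calc(2)=1, calc(3)=2, calc(4)=3, calc(5)=5, calc(6)=8, ..., calc(7)=13

Answer: 13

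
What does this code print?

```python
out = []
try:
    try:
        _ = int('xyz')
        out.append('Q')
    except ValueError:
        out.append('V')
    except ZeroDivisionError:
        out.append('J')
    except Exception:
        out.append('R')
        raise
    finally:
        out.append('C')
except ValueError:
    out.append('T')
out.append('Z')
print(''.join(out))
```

Execution trace: 'V' (inner except ValueError) → 'C' (inner finally) → 'Z' (after the try/except). Output: VCZ

Answer: VCZ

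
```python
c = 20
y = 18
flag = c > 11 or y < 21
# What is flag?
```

Trace:
`c = 20` → c = 20
`y = 18` → y = 18
`flag = c > 11 or y < 21` → flag = True
So flag = True

Answer: True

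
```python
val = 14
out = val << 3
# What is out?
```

Trace:
`val = 14` → val = 14
`out = val << 3` → out = 112
So out = 112

Answer: 112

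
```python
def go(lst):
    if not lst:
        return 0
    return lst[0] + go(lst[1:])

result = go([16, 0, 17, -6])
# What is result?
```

16 + 0 + 17 + (-6) + 0 = 27

Answer: 27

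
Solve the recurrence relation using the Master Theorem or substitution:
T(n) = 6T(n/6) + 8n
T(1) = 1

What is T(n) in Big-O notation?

By Master Theorem: a=6, b=6, f(n)=8n. Since log_6(6) = 1 and f(n) = Θ(n^1), Case 2 applies. T(n) = O(n log n).

Answer: O(n log n)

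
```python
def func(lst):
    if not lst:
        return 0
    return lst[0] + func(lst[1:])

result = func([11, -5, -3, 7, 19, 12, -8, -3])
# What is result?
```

11 + (-5) + (-3) + 7 + 19 + 12 + (-8) + (-3) + 0 = 30

Answer: 30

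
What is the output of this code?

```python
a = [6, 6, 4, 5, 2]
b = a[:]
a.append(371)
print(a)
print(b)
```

Key concept: slice [:] creates copy.
Step by step:
`a = [6, 6, 4, 5, 2]` → a = [6, 6, 4, 5, 2]
`b = a[:]` → b = [6, 6, 4, 5, 2]
`a.append(371)` → a = [6, 6, 4, 5, 2, 371]
`print(a)` → prints [6, 6, 4, 5, 2, 371]
`print(b)` → prints [6, 6, 4, 5, 2]

Answer:
[6, 6, 4, 5, 2, 371]
[6, 6, 4, 5, 2]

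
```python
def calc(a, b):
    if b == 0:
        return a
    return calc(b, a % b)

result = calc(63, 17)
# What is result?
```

calc(63, 17) -> calc(17, 12) -> calc(12, 5) -> calc(5, 2) -> calc(2, 1) -> calc(1, 0) -> 1

Answer: 1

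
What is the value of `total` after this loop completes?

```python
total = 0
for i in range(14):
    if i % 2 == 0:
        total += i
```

Sum of even numbers 0 to 13
`total` takes the values: 0 → 2 → 6 → 12 → 20 → 30 → 42

Answer: 42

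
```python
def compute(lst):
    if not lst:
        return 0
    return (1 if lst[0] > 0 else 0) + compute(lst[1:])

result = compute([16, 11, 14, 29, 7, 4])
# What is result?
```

Count of positive elements in [16, 11, 14, 29, 7, 4] = 6

Answer: 6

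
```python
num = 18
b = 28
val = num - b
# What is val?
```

Trace:
`num = 18` → num = 18
`b = 28` → b = 28
`val = num - b` → val = -10
So val = -10

Answer: -10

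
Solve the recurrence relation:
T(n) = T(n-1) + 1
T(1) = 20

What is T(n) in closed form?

Unrolling: T(n) = T(1) + 1·(n-1) = 20 + 1(n-1) = n + 19.

Answer: T(n) = n + 19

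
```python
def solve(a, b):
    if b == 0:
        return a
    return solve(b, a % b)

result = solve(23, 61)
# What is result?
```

solve(23, 61) -> solve(61, 23) -> solve(23, 15) -> solve(15, 8) -> solve(8, 7) -> solve(7, 1) -> solve(1, 0) -> 1

Answer: 1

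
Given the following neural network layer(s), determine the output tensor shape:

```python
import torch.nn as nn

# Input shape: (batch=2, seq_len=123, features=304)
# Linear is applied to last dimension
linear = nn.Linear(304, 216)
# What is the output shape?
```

Input: (2, 123, 304) -> Output: (2, 123, 216)

Answer: (2, 123, 216)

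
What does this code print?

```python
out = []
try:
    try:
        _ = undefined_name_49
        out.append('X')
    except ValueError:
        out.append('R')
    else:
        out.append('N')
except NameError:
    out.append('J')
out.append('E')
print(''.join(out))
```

Execution trace: 'J' (outer except NameError) → 'E' (after the try/except). Output: JE

Answer: JE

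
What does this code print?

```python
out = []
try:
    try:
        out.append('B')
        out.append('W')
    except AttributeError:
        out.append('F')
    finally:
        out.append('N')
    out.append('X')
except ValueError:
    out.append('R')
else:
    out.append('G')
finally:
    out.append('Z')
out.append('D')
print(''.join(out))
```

Execution trace: 'B' (inner try body) → 'W' (inner try body, no exception) → 'N' (inner finally) → 'X' (try body, no exception) → 'G' (else) → 'Z' (finally) → 'D' (after the try/except). Output: BWNXGZD

Answer: BWNXGZD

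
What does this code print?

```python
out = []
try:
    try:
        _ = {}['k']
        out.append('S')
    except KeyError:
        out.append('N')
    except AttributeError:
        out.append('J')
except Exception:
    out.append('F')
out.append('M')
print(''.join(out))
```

Execution trace: 'N' (inner except KeyError) → 'M' (after the try/except). Output: NM

Answer: NM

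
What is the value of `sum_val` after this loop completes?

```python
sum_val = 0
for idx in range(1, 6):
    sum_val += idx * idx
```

Sum of squares 1² to 5² = 55
`sum_val` takes the values: 0 → 1 → 5 → 14 → 30 → 55

Answer: 55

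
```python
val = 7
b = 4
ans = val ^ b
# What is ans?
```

Trace:
`val = 7` → val = 7
`b = 4` → b = 4
`ans = val ^ b` → ans = 3
So ans = 3

Answer: 3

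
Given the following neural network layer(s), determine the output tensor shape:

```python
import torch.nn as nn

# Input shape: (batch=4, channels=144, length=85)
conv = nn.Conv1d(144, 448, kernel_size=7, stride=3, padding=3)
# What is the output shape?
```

Input: (4, 144, 85) -> Output: (4, 448, 29)

Answer: (4, 448, 29)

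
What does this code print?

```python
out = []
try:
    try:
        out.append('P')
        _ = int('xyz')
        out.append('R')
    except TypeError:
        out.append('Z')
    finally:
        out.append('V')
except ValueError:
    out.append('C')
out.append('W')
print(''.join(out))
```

Execution trace: 'P' (try body) → 'V' (finally) → 'C' (outer except ValueError) → 'W' (after the try/except). Output: PVCW

Answer: PVCW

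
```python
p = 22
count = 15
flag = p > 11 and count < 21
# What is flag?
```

Trace:
`p = 22` → p = 22
`count = 15` → count = 15
`flag = p > 11 and count < 21` → flag = True
So flag = True

Answer: True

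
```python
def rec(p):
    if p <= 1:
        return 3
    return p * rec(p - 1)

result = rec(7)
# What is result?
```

rec(7) = 7 * 6 * 5 * 4 * 3 * 2 * 3 = 15120

Answer: 15120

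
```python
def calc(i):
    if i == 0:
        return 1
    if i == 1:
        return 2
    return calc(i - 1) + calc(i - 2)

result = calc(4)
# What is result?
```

Build up from base cases: calc(0)=1, calc(1)=2, calc(2)=3, calc(3)=5, calc(4)=8

Answer: 8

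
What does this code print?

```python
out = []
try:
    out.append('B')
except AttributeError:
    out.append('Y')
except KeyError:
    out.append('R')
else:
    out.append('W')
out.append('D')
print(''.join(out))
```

Execution trace: 'B' (try body, no exception) → 'W' (else) → 'D' (after the try/except). Output: BWD

Answer: BWD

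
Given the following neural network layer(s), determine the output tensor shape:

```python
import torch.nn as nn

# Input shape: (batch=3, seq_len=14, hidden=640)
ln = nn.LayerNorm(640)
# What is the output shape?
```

Input: (3, 14, 640) -> Output: (3, 14, 640)

Answer: (3, 14, 640)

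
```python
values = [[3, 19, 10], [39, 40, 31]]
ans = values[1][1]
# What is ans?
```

Trace:
`values = [[3, 19, 10], [39, 40, 31]]` → values = [[3, 19, 10], [39, 40, 31]]
`ans = values[1][1]` → ans = 40
So ans = 40

Answer: 40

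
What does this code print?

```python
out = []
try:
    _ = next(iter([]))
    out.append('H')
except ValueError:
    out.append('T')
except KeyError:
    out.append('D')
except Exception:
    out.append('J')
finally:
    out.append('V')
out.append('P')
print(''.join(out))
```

Execution trace: 'J' (except Exception) → 'V' (finally) → 'P' (after the try/except). Output: JVP

Answer: JVP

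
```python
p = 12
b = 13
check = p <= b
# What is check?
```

Trace:
`p = 12` → p = 12
`b = 13` → b = 13
`check = p <= b` → check = True
So check = True

Answer: True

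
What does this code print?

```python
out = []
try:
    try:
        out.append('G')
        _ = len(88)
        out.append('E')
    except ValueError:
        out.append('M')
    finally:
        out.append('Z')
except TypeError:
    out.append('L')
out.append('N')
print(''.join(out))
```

Execution trace: 'G' (try body) → 'Z' (finally) → 'L' (outer except TypeError) → 'N' (after the try/except). Output: GZLN

Answer: GZLN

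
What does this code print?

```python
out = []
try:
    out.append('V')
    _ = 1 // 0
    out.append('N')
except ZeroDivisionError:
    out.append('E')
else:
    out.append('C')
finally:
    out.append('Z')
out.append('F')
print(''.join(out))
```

Execution trace: 'V' (try body) → 'E' (except ZeroDivisionError) → 'Z' (finally) → 'F' (after the try/except). Output: VEZF

Answer: VEZF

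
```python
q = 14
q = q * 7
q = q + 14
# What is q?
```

Trace:
`q = 14` → q = 14
`q = q * 7` → q = 98
`q = q + 14` → q = 112
So q = 112

Answer: 112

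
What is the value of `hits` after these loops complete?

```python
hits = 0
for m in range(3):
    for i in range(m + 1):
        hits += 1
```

Triangle: 1 + 2 + ... + 3
`hits` takes the values: 0 → 1 → 2 → 3 → 4 → 5 → 6

Answer: 6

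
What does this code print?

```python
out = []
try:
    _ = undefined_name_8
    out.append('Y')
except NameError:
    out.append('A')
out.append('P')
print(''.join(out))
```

Execution trace: 'A' (except NameError) → 'P' (after the try/except). Output: AP

Answer: AP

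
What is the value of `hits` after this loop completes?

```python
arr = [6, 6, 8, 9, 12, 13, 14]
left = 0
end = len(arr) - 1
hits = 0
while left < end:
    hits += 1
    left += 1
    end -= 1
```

Iterations until pointers meet (list length 7)
`hits` takes the values: 0 → 1 → 2 → 3

Answer: 3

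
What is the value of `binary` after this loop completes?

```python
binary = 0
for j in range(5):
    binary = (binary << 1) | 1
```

Build 5 consecutive 1-bits: 0b11111
`binary` takes the values: 0 → 1 → 3 → 7 → 15 → 31

Answer: 31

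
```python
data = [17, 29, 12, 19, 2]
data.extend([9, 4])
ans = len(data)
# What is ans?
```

Trace:
`data = [17, 29, 12, 19, 2]` → data = [17, 29, 12, 19, 2]
`data.extend([9, 4])` → data = [17, 29, 12, 19, 2, 9, 4]
`ans = len(data)` → ans = 7
So ans = 7

Answer: 7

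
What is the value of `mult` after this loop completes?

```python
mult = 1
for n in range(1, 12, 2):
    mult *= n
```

Product of 1, 3, 5, ... up to 11
`mult` takes the values: 1 → 3 → 15 → 105 → 945 → 10395

Answer: 10395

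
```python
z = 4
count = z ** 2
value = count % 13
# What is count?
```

Trace:
`z = 4` → z = 4
`count = z ** 2` → count = 16
`value = count % 13` → value = 3
So count = 16

Answer: 16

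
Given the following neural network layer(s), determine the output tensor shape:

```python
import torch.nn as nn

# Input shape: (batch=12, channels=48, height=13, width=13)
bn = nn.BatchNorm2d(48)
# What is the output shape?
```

Input: (12, 48, 13, 13) -> Output: (12, 48, 13, 13)

Answer: (12, 48, 13, 13)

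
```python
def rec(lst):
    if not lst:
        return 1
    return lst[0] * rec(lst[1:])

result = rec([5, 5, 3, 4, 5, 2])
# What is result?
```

Product over [5, 5, 3, 4, 5, 2] = 5 * 5 * 3 * 4 * 5 * 2 = 3000

Answer: 3000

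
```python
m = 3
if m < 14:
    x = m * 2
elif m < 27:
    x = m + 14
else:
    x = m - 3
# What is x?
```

Trace:
`m = 3` → m = 3
`if m < 14: ...` → m < 14 is True → x = 6
So x = 6

Answer: 6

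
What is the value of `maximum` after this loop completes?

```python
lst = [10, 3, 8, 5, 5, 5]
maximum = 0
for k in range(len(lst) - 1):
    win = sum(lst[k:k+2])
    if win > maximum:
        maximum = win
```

Max sum of 2-element window in [10, 3, 8, 5, 5, 5]
`maximum` takes the values: 0 → 13

Answer: 13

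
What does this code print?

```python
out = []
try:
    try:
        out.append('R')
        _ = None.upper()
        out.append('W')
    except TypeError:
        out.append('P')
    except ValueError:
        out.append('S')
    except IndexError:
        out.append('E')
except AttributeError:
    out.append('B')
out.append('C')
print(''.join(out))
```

Execution trace: 'R' (try body) → 'B' (outer except AttributeError) → 'C' (after the try/except). Output: RBC

Answer: RBC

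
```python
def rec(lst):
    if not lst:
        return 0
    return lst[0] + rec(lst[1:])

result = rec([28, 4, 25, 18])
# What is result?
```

28 + 4 + 25 + 18 + 0 = 75

Answer: 75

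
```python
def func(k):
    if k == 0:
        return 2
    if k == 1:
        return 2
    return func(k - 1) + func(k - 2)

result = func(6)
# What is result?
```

Build up from base cases: func(0)=2, func(1)=2, func(2)=4, func(3)=6, func(4)=10, func(5)=16, func(6)=26

Answer: 26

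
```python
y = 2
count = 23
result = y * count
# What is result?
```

Trace:
`y = 2` → y = 2
`count = 23` → count = 23
`result = y * count` → result = 46
So result = 46

Answer: 46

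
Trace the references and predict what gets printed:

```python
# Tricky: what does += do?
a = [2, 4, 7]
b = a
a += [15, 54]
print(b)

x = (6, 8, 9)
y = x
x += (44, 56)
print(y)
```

Key concept: += behavior differs for mutable vs immutable.
Step by step:
`a = [2, 4, 7]` → a = [2, 4, 7]
`b = a` → b = [2, 4, 7] (same object as a)
`a += [15, 54]` → a = [2, 4, 7, 15, 54] (same object as b); b = [2, 4, 7, 15, 54] (same object as a)
`print(b)` → prints [2, 4, 7, 15, 54]
`x = (6, 8, 9)` → x = (6, 8, 9)
`y = x` → y = (6, 8, 9)
`x += (44, 56)` → x = (6, 8, 9, 44, 56)
`print(y)` → prints (6, 8, 9)

Answer:
[2, 4, 7, 15, 54]
(6, 8, 9)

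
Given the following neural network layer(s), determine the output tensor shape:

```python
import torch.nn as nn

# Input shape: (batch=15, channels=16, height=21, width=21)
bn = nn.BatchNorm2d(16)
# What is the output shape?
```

Input: (15, 16, 21, 21) -> Output: (15, 16, 21, 21)

Answer: (15, 16, 21, 21)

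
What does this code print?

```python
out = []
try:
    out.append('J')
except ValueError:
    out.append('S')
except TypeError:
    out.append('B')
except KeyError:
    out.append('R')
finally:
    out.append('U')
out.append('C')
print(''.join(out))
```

Execution trace: 'J' (try body, no exception) → 'U' (finally) → 'C' (after the try/except). Output: JUC

Answer: JUC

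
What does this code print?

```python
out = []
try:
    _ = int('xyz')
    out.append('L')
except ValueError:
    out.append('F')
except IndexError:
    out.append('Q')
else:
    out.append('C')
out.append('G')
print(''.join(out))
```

Execution trace: 'F' (except ValueError) → 'G' (after the try/except). Output: FG

Answer: FG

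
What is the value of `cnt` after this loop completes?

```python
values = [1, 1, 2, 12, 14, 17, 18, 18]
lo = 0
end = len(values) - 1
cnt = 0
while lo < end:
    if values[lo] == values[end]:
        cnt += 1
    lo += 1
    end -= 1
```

Count matching pairs from ends
`cnt` takes the values: 0

Answer: 0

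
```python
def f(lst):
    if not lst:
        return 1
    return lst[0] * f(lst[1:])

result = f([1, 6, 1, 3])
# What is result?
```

Product over [1, 6, 1, 3] = 1 * 6 * 1 * 3 = 18

Answer: 18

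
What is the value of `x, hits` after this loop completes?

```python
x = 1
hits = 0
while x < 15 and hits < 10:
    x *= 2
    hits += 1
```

Double until >= 15 or 10 iterations
`x, hits` takes the values: (1, 0) → (2, 0) → (2, 1) → (4, 1) → (4, 2) → (8, 2) → (8, 3) → (16, 3) → (16, 4)

Answer: 16, 4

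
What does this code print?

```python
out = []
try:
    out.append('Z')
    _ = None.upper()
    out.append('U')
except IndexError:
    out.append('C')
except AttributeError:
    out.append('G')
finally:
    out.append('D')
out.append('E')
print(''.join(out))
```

Execution trace: 'Z' (try body) → 'G' (except AttributeError) → 'D' (finally) → 'E' (after the try/except). Output: ZGDE

Answer: ZGDE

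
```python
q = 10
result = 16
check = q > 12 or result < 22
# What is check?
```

Trace:
`q = 10` → q = 10
`result = 16` → result = 16
`check = q > 12 or result < 22` → check = True
So check = True

Answer: True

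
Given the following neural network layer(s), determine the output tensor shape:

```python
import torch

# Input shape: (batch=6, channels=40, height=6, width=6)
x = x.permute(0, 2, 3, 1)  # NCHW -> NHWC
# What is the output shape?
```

Input: (6, 40, 6, 6) -> Output: (6, 6, 6, 40)

Answer: (6, 6, 6, 40)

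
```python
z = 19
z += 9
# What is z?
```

Trace:
`z = 19` → z = 19
`z += 9` → z = 28
So z = 28

Answer: 28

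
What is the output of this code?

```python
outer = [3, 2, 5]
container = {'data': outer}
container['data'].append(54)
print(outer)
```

Key concept: dict holds reference to list.
Step by step:
`outer = [3, 2, 5]` → outer = [3, 2, 5]
`container = {'data': outer}` → container = {'data': [3, 2, 5]}
`container['data'].append(54)` → outer = [3, 2, 5, 54]; container = {'data': [3, 2, 5, 54]}
`print(outer)` → prints [3, 2, 5, 54]

Answer: [3, 2, 5, 54]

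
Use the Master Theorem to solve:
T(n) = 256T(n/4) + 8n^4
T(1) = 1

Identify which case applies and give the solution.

a=256, b=4, f(n)=8n^4. log_4(256) = 4. Since c=4 = 4, Case 2 applies: T(n) = Θ(n^log_b(a) · log n) = O(n^4 log n).

Answer: O(n^4 log n) - Case 2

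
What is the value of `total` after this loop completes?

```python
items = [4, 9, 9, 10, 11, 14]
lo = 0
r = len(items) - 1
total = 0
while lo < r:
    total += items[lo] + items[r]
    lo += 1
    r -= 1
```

Sum of pairs from ends
`total` takes the values: 0 → 18 → 38 → 57

Answer: 57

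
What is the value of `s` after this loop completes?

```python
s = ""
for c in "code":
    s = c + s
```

Reverse 'code'
`s` takes the values: "" → "c" → "oc" → "doc" → "edoc"

Answer: "edoc"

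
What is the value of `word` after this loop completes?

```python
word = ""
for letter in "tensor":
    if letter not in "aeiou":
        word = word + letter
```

Remove vowels from 'tensor'
`word` takes the values: "" → "t" → "tn" → "tns" → "tnsr"

Answer: "tnsr"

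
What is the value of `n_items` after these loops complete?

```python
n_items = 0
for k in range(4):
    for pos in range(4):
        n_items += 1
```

4 * 4 = 16
`n_items` takes the values: 0 → 1 → 2 → 3 → 4 → 5 → 6 → 7 → 8 → 9 → 10 → 11 → 12 → 13 → 14 → 15 → 16

Answer: 16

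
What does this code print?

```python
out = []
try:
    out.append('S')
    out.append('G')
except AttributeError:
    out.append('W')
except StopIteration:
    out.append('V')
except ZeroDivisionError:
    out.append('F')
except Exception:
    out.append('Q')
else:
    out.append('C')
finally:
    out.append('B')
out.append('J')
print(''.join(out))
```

Execution trace: 'S' (try body) → 'G' (try body, no exception) → 'C' (else) → 'B' (finally) → 'J' (after the try/except). Output: SGCBJ

Answer: SGCBJ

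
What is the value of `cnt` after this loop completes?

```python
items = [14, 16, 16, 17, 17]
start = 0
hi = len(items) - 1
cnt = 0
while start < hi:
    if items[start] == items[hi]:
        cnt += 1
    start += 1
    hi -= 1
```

Count matching pairs from ends
`cnt` takes the values: 0

Answer: 0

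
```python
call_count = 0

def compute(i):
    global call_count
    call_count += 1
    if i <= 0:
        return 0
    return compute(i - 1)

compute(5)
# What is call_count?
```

Linear recursion stepping by 1: 6 calls from i=5 down to ≤0.

Answer: 6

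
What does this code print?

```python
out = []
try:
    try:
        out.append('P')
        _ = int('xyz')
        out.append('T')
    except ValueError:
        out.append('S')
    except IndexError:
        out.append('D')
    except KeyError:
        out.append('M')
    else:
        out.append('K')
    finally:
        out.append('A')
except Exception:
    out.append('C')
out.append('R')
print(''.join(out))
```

Execution trace: 'P' (inner try body) → 'S' (inner except ValueError) → 'A' (inner finally) → 'R' (after the try/except). Output: PSAR

Answer: PSAR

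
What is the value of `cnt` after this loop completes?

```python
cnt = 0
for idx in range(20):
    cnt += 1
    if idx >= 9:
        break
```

Loop breaks when idx reaches 9, cnt is 10
`cnt` takes the values: 0 → 1 → 2 → 3 → 4 → 5 → 6 → 7 → 8 → 9 → 10

Answer: 10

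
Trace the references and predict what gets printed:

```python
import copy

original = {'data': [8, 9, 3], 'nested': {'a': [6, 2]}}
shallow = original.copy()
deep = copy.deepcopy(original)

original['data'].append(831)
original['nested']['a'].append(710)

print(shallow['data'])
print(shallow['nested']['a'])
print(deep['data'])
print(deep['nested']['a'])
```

Key concept: comparing shallow vs deep copy.
Step by step:
`original = {'data': [8, 9, 3], 'nested': {'a': [6, 2]}}` → original = {'data': [8, 9, 3], 'nested': {'a': [6, 2]}}
`shallow = original.copy()` → shallow = {'data': [8, 9, 3], 'nested': {'a': [6, 2]}}
`deep = copy.deepcopy(original)` → deep = {'data': [8, 9, 3], 'nested': {'a': [6, 2]}}
`original['data'].append(831)` → original = {'data': [8, 9, 3, 831], 'nested': {'a': [6, 2]}}; shallow = {'data': [8, 9, 3, 831], 'nested': {'a': [6, 2]}}
`original['nested']['a'].append(710)` → original = {'data': [8, 9, 3, 831], 'nested': {'a': [6, 2, 710]}}; shallow = {'data': [8, 9, 3, 831], 'nested': {'a': [6, 2, 710]}}
`print(shallow['data'])` → prints [8, 9, 3, 831]
`print(shallow['nested']['a'])` → prints [6, 2, 710]
`print(deep['data'])` → prints [8, 9, 3]
`print(deep['nested']['a'])` → prints [6, 2]

Answer:
[8, 9, 3, 831]
[6, 2, 710]
[8, 9, 3]
[6, 2]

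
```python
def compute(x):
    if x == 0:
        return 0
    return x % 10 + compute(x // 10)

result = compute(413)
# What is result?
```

Sum of digits of 413: 3 + 1 + 4 = 8

Answer: 8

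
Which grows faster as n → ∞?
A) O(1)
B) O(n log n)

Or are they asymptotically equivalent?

O(1) vs O(n log n): Higher order terms dominate.

Answer: B) O(n log n) grows faster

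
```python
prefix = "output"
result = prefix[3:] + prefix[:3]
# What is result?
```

Trace:
`prefix = "output"` → prefix = 'output'
`result = prefix[3:] + prefix[:3]` → result = 'putout'
So result = 'putout'

Answer: 'putout'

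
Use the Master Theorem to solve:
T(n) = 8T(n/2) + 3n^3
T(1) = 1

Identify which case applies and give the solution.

a=8, b=2, f(n)=3n^3. log_2(8) = 3. Since c=3 = 3, Case 2 applies: T(n) = Θ(n^log_b(a) · log n) = O(n^3 log n).

Answer: O(n^3 log n) - Case 2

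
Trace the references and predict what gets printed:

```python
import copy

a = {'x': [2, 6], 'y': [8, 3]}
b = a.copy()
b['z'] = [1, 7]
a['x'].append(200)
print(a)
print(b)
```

Key concept: shallow copy of dict with mutable values.
Step by step:
`a = {'x': [2, 6], 'y': [8, 3]}` → a = {'x': [2, 6], 'y': [8, 3]}
`b = a.copy()` → b = {'x': [2, 6], 'y': [8, 3]}
`b['z'] = [1, 7]` → b = {'x': [2, 6], 'y': [8, 3], 'z': [1, 7]}
`a['x'].append(200)` → a = {'x': [2, 6, 200], 'y': [8, 3]}; b = {'x': [2, 6, 200], 'y': [8, 3], 'z': [1, 7]}
`print(a)` → prints {'x': [2, 6, 200], 'y': [8, 3]}
`print(b)` → prints {'x': [2, 6, 200], 'y': [8, 3], 'z': [1, 7]}

Answer:
{'x': [2, 6, 200], 'y': [8, 3]}
{'x': [2, 6, 200], 'y': [8, 3], 'z': [1, 7]}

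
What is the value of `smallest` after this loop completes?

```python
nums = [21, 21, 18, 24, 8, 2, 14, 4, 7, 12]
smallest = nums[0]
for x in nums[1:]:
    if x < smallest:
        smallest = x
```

Minimum of [21, 21, 18, 24, 8, 2, 14, 4, 7, 12]
`smallest` takes the values: 21 → 18 → 8 → 2

Answer: 2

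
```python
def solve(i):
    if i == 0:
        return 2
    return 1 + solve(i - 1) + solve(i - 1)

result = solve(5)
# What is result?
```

solve(i) = 1 + 2·solve(i-1), solve(0)=2. Closed form: (2+1)·2^5 - 1 = 95.

Answer: 95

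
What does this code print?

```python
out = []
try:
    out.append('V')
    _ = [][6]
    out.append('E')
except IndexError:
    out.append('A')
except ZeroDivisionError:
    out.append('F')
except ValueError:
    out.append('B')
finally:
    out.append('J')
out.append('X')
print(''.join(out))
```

Execution trace: 'V' (try body) → 'A' (except IndexError) → 'J' (finally) → 'X' (after the try/except). Output: VAJX

Answer: VAJX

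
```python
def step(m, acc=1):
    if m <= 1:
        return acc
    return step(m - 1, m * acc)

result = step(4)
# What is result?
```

Accumulator trace (n, acc): (4, 1) -> (3, 4) -> (2, 12) -> (1, 24) -> return 24

Answer: 24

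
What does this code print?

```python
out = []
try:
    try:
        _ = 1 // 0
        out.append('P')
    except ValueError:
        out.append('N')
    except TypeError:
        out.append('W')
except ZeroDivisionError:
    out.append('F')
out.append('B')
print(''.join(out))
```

Execution trace: 'F' (outer except ZeroDivisionError) → 'B' (after the try/except). Output: FB

Answer: FB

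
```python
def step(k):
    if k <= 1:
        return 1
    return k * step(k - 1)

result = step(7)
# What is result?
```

step(7) = 7 * 6 * 5 * 4 * 3 * 2 * 1 = 5040

Answer: 5040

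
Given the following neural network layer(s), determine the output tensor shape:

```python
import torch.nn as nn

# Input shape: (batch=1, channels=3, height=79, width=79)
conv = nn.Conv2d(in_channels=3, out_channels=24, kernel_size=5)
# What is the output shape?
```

Input: (1, 3, 79, 79) -> Output: (1, 24, 75, 75)

Answer: (1, 24, 75, 75)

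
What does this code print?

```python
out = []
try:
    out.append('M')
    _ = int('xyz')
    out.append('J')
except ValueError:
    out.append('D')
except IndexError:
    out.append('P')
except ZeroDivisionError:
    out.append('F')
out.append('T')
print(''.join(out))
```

Execution trace: 'M' (try body) → 'D' (except ValueError) → 'T' (after the try/except). Output: MDT

Answer: MDT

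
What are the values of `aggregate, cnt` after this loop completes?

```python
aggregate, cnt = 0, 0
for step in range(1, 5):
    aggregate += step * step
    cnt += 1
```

Sum of squares and count
`aggregate, cnt` takes the values: (0, 0) → (1, 0) → (1, 1) → (5, 1) → (5, 2) → (14, 2) → (14, 3) → (30, 3) → (30, 4)

Answer: 30, 4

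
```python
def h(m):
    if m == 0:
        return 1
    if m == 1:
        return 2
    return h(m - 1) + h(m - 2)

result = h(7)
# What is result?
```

Build up from base cases: h(0)=1, h(1)=2, h(2)=3, h(3)=5, h(4)=8, h(5)=13, h(6)=21, ..., h(7)=34

Answer: 34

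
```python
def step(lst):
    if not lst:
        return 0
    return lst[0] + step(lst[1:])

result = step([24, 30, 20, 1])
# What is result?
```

24 + 30 + 20 + 1 + 0 = 75

Answer: 75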